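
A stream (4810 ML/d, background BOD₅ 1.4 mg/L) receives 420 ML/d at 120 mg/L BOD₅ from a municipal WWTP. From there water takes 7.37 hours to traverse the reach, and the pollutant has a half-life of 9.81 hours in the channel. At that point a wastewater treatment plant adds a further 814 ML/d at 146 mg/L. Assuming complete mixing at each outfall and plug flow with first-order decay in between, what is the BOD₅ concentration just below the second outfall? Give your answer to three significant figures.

Mass balance: C = (4810·1.400 + 420.0·120.0) / 5230 = 57130/5230 = 10.92 mg/L; combined flow 5230 ML/d.
Half-life 9.81 h → k = ln 2 / 9.81 = 0.07066 h⁻¹ = 1.696 d⁻¹.
Applying C = C₀e^(−kt): 10.92 × 0.5941 = 6.490 mg/L.
Second outfall: C = (5230·6.490 + 814.0·146.0)/6044 = 25.28 mg/L.

25.3 mg/L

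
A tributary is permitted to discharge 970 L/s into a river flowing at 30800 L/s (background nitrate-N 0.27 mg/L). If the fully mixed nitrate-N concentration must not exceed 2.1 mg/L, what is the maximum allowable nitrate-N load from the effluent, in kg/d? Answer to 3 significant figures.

Mass balance at the limit: 30800·0.2700 + 970.0·Cₑ = 31770·2.1 → Cₑ = 60.21 mg/L.
970.0 L/s = 0.9700 m³/s. Load = 0.9700 m³/s × 60.21 g/m³ × 86 400 s/d = 5046 kg/d.

5050 kg/d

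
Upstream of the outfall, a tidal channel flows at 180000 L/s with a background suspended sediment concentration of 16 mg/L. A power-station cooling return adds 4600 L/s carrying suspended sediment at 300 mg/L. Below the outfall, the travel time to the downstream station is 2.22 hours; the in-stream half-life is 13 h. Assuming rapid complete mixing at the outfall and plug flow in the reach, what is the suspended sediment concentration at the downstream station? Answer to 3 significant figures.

Conservation of mass: C = (180000·16.00 + 4600·300.0) / 184600 = 4260000/184600 = 23.08 mg/L.
Half-life 13 h → k = ln 2 / 13 = 0.05332 h⁻¹ = 1.280 d⁻¹.
Applying C = C₀e^(−kt): 23.08 × 0.8884 = 20.50 mg/L.

20.5 mg/L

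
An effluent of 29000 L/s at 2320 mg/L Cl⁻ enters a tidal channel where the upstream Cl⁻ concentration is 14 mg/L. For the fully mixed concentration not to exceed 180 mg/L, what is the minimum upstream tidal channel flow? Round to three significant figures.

374000 L/s

Set C_mix = 180: (Q·14.00 + 29000·2320) / (Q + 29000) = 180
→ Q = 29000·(2320 − 180)/(180 − 14.00) = 373900 L/s.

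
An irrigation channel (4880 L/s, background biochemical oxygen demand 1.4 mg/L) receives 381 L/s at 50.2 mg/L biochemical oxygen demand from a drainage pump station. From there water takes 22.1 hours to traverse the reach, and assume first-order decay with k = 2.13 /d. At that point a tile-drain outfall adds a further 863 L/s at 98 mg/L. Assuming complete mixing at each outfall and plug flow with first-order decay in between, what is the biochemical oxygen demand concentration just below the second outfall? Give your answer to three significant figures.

14.4 mg/L

Mixed concentration C = ΣQC/ΣQ = (4880·1.400 + 381.0·50.20) / 5261 = 25960/5261 = 4.934 mg/L; combined flow 5261 L/s.
First-order decay: C = 4.934·exp(−k·t) = 4.934·0.1407 = 0.6941 mg/L.
At the second outfall, C = (5261·0.6941 + 863.0·98.00) / (5261 + 863.0) = 14.41 mg/L.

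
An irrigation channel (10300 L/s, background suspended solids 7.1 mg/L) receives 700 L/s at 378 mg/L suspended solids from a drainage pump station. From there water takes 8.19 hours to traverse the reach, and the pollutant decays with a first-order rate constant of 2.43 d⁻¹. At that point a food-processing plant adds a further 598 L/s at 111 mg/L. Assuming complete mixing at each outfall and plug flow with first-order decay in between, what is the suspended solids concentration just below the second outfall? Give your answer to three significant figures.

18.4 mg/L

Conservation of mass: C = (10300·7.100 + 700.0·378.0) / 11000 = 337700/11000 = 30.70 mg/L; combined flow 11000 L/s.
After decay, C = 30.70 × e^(−kt) = 30.70 × 0.4364 = 13.40 mg/L.
At the second outfall, C = (11000·13.40 + 598.0·111.0) / (11000 + 598.0) = 18.43 mg/L.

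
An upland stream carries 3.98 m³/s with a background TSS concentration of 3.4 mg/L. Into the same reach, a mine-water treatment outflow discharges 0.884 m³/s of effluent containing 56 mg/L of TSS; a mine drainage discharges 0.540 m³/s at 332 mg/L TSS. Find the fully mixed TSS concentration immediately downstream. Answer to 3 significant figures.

Mixed concentration C = ΣQC/ΣQ = (3.980·3.400 + 0.8840·56.00 + 0.5400·332.0) / 5.404 = 242.3/5.404 = 44.84 mg/L.

44.8 mg/L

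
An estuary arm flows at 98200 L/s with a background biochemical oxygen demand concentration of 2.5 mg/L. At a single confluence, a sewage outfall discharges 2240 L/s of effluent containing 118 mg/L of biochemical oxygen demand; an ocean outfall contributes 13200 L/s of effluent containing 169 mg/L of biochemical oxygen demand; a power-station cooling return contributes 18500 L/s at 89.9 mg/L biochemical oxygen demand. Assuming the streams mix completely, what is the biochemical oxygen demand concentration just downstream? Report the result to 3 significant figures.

Flow-weighted average: C = (98200·2.500 + 2240·118.0 + 13200·169.0 + 18500·89.90) / 132100 = 4404000/132100 = 33.33 mg/L.

33.3 mg/L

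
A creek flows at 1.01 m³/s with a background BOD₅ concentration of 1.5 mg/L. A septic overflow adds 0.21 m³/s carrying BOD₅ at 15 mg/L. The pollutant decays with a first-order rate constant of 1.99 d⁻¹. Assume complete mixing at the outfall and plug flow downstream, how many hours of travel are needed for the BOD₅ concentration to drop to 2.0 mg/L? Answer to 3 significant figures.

7.82 h

Conservation of mass: C = (1.010·1.500 + 0.2100·15.00) / 1.220 = 4.665/1.220 = 3.824 mg/L.
3.824·exp(−k·t) = 2.0 → t = ln(3.824/2.0)/k = 28140 s = 7.816 h.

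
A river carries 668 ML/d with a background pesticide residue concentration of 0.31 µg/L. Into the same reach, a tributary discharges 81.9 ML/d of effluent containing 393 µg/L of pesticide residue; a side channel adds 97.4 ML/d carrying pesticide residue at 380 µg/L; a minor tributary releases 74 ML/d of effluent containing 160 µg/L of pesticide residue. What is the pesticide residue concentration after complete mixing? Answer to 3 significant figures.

88.2 µg/L

Flow-weighted average: C = (668.0·0.3100 + 81.90·393.0 + 97.40·380.0 + 74.00·160.0) / 921.3 = 81250/921.3 = 88.19 µg/L.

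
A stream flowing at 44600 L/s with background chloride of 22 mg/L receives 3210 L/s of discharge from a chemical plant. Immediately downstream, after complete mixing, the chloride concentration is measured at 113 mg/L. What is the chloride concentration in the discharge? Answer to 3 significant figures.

Mass balance: 44600·22.00 + 3210·Cₑ = 47810·113.0
→ Cₑ = (47810·113.0 − 44600·22.00) / 3210 = 1377 mg/L.

1380 mg/L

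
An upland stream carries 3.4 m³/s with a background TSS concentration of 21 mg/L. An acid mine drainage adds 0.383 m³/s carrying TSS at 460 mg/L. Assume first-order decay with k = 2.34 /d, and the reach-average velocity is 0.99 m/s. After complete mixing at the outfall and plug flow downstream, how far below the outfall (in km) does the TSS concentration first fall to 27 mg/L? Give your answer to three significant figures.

32.4 km

After mixing, C = (3.400·21.00 + 0.3830·460.0) / 3.783 = 247.6/3.783 = 65.45 mg/L.
Set 65.45·exp(−k·t) = 27 → t = ln(65.45/27)/k = 32690 s = 9.081 h.
Distance = v·t = 0.99·32690 = 32360 m = 32.36 km.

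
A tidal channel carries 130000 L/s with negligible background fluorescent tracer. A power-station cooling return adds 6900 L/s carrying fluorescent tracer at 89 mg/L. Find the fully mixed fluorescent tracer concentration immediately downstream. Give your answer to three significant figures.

Mass balance: C = (130000·0 + 6900·89.00) / 136900 = 614100/136900 = 4.486 mg/L.

4.49 mg/L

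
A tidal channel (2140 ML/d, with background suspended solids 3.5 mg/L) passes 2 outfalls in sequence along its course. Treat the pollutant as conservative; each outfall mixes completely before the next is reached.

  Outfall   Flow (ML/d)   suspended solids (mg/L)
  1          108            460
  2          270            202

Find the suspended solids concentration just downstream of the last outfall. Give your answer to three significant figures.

44.4 mg/L

After outfall 1: Q = 2140 + 108.0 = 2248 ML/d; C = (2140·3.500 + 108.0·460.0)/2248 = 25.43 mg/L.
After outfall 2: Q = 2248 + 270.0 = 2518 ML/d; C = (2248·25.43 + 270.0·202.0)/2518 = 44.36 mg/L.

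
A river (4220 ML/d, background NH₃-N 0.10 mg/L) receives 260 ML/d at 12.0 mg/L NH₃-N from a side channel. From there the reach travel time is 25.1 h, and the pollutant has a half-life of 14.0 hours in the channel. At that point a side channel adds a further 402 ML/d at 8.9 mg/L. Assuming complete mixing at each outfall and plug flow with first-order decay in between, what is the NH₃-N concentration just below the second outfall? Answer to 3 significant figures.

After mixing, C = (4220·0.1000 + 260.0·12.00) / 4480 = 3542/4480 = 0.7906 mg/L; combined flow 4480 ML/d.
Half-life 14.0 h → k = ln 2 / 14.0 = 0.04951 h⁻¹ = 1.188 d⁻¹.
Applying C = C₀e^(−kt): 0.7906 × 0.2886 = 0.2282 mg/L.
Second outfall: C = (4480·0.2282 + 402.0·8.900)/4882 = 0.9422 mg/L.

0.942 mg/L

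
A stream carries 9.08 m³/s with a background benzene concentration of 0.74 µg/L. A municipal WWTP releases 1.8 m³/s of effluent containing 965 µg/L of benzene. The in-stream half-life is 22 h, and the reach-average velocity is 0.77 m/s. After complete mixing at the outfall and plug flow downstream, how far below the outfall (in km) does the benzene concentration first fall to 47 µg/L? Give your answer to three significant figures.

108 km

After mixing, C = (9.080·0.7400 + 1.800·965.0) / 10.88 = 1744/10.88 = 160.3 µg/L.
Half-life 22 h → k = ln 2 / 22 = 0.03151 h⁻¹ = 0.7562 d⁻¹.
Set 160.3·exp(−k·t) = 47 → t = ln(160.3/47)/k = 140200 s = 38.93 h.
Distance = v·t = 0.77·140200 = 107900 m = 107.9 km.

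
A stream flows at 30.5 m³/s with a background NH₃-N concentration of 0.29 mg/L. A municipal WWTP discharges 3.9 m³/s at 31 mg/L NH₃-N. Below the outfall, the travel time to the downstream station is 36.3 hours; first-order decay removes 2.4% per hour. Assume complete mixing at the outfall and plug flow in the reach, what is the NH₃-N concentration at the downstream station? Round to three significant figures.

1.56 mg/L

Flow-weighted average: C = (30.50·0.2900 + 3.900·31.00) / 34.40 = 129.7/34.40 = 3.772 mg/L.
2.4%/h lost → k = −ln(1 − 0.024) = 0.02429 h⁻¹.
First-order decay: C = 3.772·exp(−k·t) = 3.772·0.4140 = 1.562 mg/L.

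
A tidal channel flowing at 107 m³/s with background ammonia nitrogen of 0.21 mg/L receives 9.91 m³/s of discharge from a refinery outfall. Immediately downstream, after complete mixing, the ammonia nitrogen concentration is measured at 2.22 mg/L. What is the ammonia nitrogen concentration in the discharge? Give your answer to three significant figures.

Mass balance: 107.0·0.2100 + 9.910·Cₑ = 116.9·2.220
→ Cₑ = (116.9·2.220 − 107.0·0.2100) / 9.910 = 23.92 mg/L.

23.9 mg/L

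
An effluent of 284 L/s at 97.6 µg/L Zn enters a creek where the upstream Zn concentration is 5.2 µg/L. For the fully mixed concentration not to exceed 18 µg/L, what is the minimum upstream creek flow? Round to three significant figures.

1770 L/s

Set C_mix = 18: (Q·5.200 + 284.0·97.60) / (Q + 284.0) = 18
→ Q = 284.0·(97.60 − 18)/(18 − 5.200) = 1766 L/s.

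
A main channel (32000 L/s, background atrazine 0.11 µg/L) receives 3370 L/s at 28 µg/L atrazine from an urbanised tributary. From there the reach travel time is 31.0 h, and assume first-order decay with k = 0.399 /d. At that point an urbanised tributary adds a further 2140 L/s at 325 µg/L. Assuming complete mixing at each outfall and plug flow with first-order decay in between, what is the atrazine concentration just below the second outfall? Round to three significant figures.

20.1 µg/L

Conservation of mass: C = (32000·0.1100 + 3370·28.00) / 35370 = 97880/35370 = 2.767 µg/L; combined flow 35370 L/s.
Applying C = C₀e^(−kt): 2.767 × 0.5973 = 1.653 µg/L.
At the second outfall, C = (35370·1.653 + 2140·325.0) / (35370 + 2140) = 20.10 µg/L.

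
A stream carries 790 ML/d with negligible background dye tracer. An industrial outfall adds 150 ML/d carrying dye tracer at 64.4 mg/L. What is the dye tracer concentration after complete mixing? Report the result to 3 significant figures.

10.3 mg/L

Mass balance: C = (790.0·0 + 150.0·64.40) / 940.0 = 9660/940.0 = 10.28 mg/L.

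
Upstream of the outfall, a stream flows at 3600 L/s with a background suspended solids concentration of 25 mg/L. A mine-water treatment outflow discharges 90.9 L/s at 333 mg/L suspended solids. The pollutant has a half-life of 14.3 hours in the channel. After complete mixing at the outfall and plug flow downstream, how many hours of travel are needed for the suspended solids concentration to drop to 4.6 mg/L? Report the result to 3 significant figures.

Flow-weighted average: C = (3600·25.00 + 90.90·333.0) / 3691 = 120300/3691 = 32.59 mg/L.
Half-life 14.3 h → k = ln 2 / 14.3 = 0.04847 h⁻¹ = 1.163 d⁻¹.
32.59·exp(−k·t) = 4.6 → t = ln(32.59/4.6)/k = 145400 s = 40.39 h.

40.4 h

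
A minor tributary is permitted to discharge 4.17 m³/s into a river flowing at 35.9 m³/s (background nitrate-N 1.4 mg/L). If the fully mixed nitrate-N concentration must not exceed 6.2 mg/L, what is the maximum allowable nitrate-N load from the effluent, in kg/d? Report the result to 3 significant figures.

Mass balance at the limit: 35.90·1.400 + 4.170·Cₑ = 40.07·6.2 → Cₑ = 47.52 mg/L.
Load = 4.170 m³/s × 47.52 g/m³ × 86 400 s/d = 17120 kg/d.

17100 kg/d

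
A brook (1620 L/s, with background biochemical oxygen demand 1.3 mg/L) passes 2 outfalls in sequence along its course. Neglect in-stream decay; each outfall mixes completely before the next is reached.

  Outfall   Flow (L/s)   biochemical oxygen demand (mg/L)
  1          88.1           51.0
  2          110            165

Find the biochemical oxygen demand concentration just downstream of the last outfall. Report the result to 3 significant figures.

13.6 mg/L

Outfall 1: combined Q = 1708 L/s; C = (1620·1.300 + 88.10·51.00)/1708 = 3.863 mg/L.
Outfall 2: combined Q = 1818 L/s; C = (1708·3.863 + 110.0·165.0)/1818 = 13.61 mg/L.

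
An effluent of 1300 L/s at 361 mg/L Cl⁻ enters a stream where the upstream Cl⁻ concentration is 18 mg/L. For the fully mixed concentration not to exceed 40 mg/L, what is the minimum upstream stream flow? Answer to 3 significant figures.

19000 L/s

Set C_mix = 40: (Q·18.00 + 1300·361.0) / (Q + 1300) = 40
→ Q = 1300·(361.0 − 40)/(40 − 18.00) = 18970 L/s.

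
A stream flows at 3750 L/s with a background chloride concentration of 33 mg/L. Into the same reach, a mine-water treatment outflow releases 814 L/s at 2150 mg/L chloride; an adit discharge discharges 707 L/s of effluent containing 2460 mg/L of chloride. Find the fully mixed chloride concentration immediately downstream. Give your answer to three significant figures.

685 mg/L

Conservation of mass: C = (3750·33.00 + 814.0·2150 + 707.0·2460) / 5271 = 3613000/5271 = 685.5 mg/L.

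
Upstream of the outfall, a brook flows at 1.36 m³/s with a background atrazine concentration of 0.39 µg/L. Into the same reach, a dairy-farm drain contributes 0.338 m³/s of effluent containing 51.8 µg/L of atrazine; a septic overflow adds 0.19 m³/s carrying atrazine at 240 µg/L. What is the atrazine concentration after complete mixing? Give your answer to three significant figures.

Flow-weighted average: C = (1.360·0.3900 + 0.3380·51.80 + 0.1900·240.0) / 1.888 = 63.64/1.888 = 33.71 µg/L.

33.7 µg/L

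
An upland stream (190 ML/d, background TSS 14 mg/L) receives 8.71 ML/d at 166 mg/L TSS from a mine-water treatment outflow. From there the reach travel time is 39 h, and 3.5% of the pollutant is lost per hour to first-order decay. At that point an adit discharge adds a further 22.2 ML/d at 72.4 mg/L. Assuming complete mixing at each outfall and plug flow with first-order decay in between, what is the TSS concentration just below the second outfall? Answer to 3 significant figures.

11.9 mg/L

Flow-weighted average: C = (190.0·14.00 + 8.710·166.0) / 198.7 = 4106/198.7 = 20.66 mg/L; combined flow 198.7 ML/d.
3.5%/h lost → k = −ln(1 − 0.035) = 0.03563 h⁻¹.
First-order decay: C = 20.66·exp(−k·t) = 20.66·0.2492 = 5.149 mg/L.
At the second outfall, C = (198.7·5.149 + 22.20·72.40) / (198.7 + 22.20) = 11.91 mg/L.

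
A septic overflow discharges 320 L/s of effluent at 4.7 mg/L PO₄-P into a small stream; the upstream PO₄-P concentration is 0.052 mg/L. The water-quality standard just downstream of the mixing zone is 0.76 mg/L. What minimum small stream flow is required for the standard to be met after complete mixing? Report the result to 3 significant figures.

Set C_mix = 0.76: (Q·0.05200 + 320.0·4.700) / (Q + 320.0) = 0.76
→ Q = 320.0·(4.700 − 0.76)/(0.76 − 0.05200) = 1781 L/s.

1780 L/s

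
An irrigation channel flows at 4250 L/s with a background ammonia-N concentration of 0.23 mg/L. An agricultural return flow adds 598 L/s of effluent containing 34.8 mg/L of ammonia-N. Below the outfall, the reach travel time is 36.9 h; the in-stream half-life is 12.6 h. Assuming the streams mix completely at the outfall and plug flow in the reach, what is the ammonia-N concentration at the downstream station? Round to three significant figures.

Flow-weighted average: C = (4250·0.2300 + 598.0·34.80) / 4848 = 21790/4848 = 4.494 mg/L.
Half-life 12.6 h → k = ln 2 / 12.6 = 0.05501 h⁻¹ = 1.320 d⁻¹.
Applying C = C₀e^(−kt): 4.494 × 0.1313 = 0.5903 mg/L.

0.590 mg/L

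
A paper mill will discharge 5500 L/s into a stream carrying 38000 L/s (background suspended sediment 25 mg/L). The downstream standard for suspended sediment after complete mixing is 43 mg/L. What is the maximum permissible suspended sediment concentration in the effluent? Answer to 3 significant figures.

At the limit, (Qr·Cr + Qe·Cₑ)/(Qr + Qe) = 43:
Cₑ = (43500·43 − 38000·25.00) / 5500 = 167.4 mg/L.

167 mg/L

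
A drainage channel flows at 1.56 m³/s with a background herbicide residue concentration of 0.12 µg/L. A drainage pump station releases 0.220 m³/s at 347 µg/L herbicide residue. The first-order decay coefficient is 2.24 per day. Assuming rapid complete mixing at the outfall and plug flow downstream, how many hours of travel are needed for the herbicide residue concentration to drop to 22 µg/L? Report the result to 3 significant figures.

7.18 h

After mixing, C = (1.560·0.1200 + 0.2200·347.0) / 1.780 = 76.53/1.780 = 42.99 µg/L.
42.99·exp(−k·t) = 22 → t = ln(42.99/22)/k = 25840 s = 7.178 h.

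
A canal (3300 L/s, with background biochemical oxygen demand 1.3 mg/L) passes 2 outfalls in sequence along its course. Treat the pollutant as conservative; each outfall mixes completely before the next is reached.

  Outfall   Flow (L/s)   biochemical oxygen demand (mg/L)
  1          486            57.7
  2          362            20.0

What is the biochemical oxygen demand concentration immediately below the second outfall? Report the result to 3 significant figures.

9.54 mg/L

After outfall 1: Q = 3300 + 486.0 = 3786 L/s; C = (3300·1.300 + 486.0·57.70)/3786 = 8.540 mg/L.
After outfall 2: Q = 3786 + 362.0 = 4148 L/s; C = (3786·8.540 + 362.0·20.00)/4148 = 9.540 mg/L.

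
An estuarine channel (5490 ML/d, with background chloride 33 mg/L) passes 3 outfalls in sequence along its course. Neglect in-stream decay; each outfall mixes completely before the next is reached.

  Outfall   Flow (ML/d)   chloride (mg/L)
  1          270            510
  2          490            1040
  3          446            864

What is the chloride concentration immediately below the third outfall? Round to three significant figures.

181 mg/L

Below outfall 1: Q → 5760 ML/d, C = (5490·33.00 + 270.0·510.0)/5760 = 55.36 mg/L.
Below outfall 2: Q → 6250 ML/d, C = (5760·55.36 + 490.0·1040)/6250 = 132.6 mg/L.
Below outfall 3: Q → 6696 ML/d, C = (6250·132.6 + 446.0·864.0)/6696 = 181.3 mg/L.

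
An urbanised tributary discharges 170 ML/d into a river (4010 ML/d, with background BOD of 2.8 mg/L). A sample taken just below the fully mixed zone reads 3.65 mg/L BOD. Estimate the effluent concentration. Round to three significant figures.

Mass balance: 4010·2.800 + 170.0·Cₑ = 4180·3.650
→ Cₑ = (4180·3.650 − 4010·2.800) / 170.0 = 23.70 mg/L.

23.7 mg/L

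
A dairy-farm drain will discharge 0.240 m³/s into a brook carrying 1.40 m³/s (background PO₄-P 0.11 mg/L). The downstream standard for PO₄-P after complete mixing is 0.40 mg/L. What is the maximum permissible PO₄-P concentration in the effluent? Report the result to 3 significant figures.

At the limit, (Qr·Cr + Qe·Cₑ)/(Qr + Qe) = 0.40:
Cₑ = (1.640·0.40 − 1.400·0.1100) / 0.2400 = 2.092 mg/L.

2.09 mg/L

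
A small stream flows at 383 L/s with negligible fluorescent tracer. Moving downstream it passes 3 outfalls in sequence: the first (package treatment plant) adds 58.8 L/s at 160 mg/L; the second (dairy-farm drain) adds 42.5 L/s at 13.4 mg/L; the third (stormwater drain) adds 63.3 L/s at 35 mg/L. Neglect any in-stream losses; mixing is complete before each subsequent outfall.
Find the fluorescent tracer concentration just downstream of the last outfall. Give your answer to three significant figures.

Below outfall 1: Q → 441.8 L/s, C = (383.0·0 + 58.80·160.0)/441.8 = 21.29 mg/L.
Below outfall 2: Q → 484.3 L/s, C = (441.8·21.29 + 42.50·13.40)/484.3 = 20.60 mg/L.
Below outfall 3: Q → 547.6 L/s, C = (484.3·20.60 + 63.30·35.00)/547.6 = 22.27 mg/L.

22.3 mg/L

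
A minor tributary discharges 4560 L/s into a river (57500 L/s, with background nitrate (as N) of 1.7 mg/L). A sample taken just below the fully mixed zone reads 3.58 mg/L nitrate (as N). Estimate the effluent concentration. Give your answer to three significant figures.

Mass balance: 57500·1.700 + 4560·Cₑ = 62060·3.580
→ Cₑ = (62060·3.580 − 57500·1.700) / 4560 = 27.29 mg/L.

27.3 mg/L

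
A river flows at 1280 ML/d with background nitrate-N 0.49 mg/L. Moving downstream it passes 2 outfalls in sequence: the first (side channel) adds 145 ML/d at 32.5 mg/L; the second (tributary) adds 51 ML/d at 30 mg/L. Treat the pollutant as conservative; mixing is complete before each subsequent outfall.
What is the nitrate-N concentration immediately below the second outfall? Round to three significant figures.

After outfall 1: Q = 1280 + 145.0 = 1425 ML/d; C = (1280·0.4900 + 145.0·32.50)/1425 = 3.747 mg/L.
After outfall 2: Q = 1425 + 51.00 = 1476 ML/d; C = (1425·3.747 + 51.00·30.00)/1476 = 4.654 mg/L.

4.65 mg/L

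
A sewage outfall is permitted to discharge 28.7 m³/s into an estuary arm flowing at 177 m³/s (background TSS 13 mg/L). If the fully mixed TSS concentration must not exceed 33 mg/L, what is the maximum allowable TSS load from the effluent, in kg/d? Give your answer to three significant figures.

Mass balance at the limit: 177.0·13.00 + 28.70·Cₑ = 205.7·33 → Cₑ = 156.3 mg/L.
Load = 28.70 m³/s × 156.3 g/m³ × 86 400 s/d = 387700 kg/d.

388000 kg/d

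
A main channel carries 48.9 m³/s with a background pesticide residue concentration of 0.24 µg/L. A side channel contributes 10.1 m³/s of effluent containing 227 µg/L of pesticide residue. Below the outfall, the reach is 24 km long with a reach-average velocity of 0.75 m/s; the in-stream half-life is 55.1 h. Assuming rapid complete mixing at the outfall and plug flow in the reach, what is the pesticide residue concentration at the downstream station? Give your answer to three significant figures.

Mass balance: C = (48.90·0.2400 + 10.10·227.0) / 59.00 = 2304/59.00 = 39.06 µg/L.
Travel time t = 24·1000 / 0.75 = 32000 s = 8.889 h.
Half-life 55.1 h → k = ln 2 / 55.1 = 0.01258 h⁻¹ = 0.3019 d⁻¹.
First-order decay: C = 39.06·exp(−k·t) = 39.06·0.8942 = 34.93 µg/L.

34.9 µg/L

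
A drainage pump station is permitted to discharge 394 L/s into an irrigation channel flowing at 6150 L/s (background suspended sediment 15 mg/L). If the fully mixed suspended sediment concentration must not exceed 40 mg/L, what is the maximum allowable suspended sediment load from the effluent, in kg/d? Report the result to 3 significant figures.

Mass balance at the limit: 6150·15.00 + 394.0·Cₑ = 6544·40 → Cₑ = 430.2 mg/L.
394.0 L/s = 0.3940 m³/s. Load = 0.3940 m³/s × 430.2 g/m³ × 86 400 s/d = 14650 kg/d.

14600 kg/d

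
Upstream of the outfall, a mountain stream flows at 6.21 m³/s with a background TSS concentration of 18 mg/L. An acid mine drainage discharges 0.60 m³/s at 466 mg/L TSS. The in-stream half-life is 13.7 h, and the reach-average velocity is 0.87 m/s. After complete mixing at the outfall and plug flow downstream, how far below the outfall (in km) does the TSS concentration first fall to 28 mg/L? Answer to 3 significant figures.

Mass balance: C = (6.210·18.00 + 0.6000·466.0) / 6.810 = 391.4/6.810 = 57.47 mg/L.
Half-life 13.7 h → k = ln 2 / 13.7 = 0.05059 h⁻¹ = 1.214 d⁻¹.
Set 57.47·exp(−k·t) = 28 → t = ln(57.47/28)/k = 51170 s = 14.21 h.
Distance = v·t = 0.87·51170 = 44510 m = 44.51 km.

44.5 km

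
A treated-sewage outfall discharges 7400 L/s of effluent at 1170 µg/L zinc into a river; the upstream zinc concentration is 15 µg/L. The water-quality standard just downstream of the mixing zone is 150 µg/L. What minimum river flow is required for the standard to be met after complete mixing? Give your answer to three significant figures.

Set C_mix = 150: (Q·15.00 + 7400·1170) / (Q + 7400) = 150
→ Q = 7400·(1170 − 150)/(150 − 15.00) = 55910 L/s.

55900 L/s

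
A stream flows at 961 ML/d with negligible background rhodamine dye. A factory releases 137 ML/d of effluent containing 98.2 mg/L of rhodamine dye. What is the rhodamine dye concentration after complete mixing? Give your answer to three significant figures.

After mixing, C = (961.0·0 + 137.0·98.20) / 1098 = 13450/1098 = 12.25 mg/L.

12.3 mg/L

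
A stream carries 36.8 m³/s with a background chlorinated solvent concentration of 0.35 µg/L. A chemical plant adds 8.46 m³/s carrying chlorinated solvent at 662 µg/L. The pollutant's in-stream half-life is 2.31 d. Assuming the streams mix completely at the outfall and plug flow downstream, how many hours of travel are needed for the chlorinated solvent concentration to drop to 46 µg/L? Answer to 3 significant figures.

79.3 h

Conservation of mass: C = (36.80·0.3500 + 8.460·662.0) / 45.26 = 5613/45.26 = 124.0 µg/L.
Half-life 2.31 d → k = ln 2 / 2.31 = 0.3001 d⁻¹.
124.0·exp(−k·t) = 46 → t = ln(124.0/46)/k = 285600 s = 79.33 h.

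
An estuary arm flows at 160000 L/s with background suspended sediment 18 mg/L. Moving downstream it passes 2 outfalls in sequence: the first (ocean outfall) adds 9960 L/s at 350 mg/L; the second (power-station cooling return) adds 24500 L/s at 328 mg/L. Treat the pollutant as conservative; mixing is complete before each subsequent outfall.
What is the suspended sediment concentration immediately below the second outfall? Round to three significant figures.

74.1 mg/L

After outfall 1: Q = 160000 + 9960 = 170000 L/s; C = (160000·18.00 + 9960·350.0)/170000 = 37.46 mg/L.
After outfall 2: Q = 170000 + 24500 = 194500 L/s; C = (170000·37.46 + 24500·328.0)/194500 = 74.06 mg/L.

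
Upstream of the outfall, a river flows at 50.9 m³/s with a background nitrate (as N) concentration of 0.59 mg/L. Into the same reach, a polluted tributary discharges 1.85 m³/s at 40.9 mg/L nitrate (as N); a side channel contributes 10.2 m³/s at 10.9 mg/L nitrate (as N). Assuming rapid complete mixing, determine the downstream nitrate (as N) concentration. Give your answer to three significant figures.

3.45 mg/L

Flow-weighted average: C = (50.90·0.5900 + 1.850·40.90 + 10.20·10.90) / 62.95 = 216.9/62.95 = 3.445 mg/L.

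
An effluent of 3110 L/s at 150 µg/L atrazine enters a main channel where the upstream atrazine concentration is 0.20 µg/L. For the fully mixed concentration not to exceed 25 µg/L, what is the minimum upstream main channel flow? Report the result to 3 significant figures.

Set C_mix = 25: (Q·0.2000 + 3110·150.0) / (Q + 3110) = 25
→ Q = 3110·(150.0 − 25)/(25 − 0.2000) = 15680 L/s.

15700 L/s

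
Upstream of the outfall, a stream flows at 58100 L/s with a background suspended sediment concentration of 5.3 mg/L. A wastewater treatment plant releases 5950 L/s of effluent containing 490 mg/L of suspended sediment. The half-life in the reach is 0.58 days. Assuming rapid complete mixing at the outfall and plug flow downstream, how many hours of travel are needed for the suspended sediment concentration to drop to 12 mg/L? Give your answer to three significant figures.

28.8 h

Mixed concentration C = ΣQC/ΣQ = (58100·5.300 + 5950·490.0) / 64050 = 3223000/64050 = 50.33 mg/L.
Half-life 0.58 d → k = ln 2 / 0.58 = 1.195 d⁻¹.
50.33·exp(−k·t) = 12 → t = ln(50.33/12)/k = 103600 s = 28.79 h.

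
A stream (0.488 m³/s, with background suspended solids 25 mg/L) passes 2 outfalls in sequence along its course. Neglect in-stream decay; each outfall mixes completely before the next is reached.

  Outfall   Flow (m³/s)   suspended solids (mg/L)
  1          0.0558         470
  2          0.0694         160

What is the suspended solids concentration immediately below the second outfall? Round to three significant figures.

After outfall 1: Q = 0.4880 + 0.05580 = 0.5438 m³/s; C = (0.4880·25.00 + 0.05580·470.0)/0.5438 = 70.66 mg/L.
After outfall 2: Q = 0.5438 + 0.06940 = 0.6132 m³/s; C = (0.5438·70.66 + 0.06940·160.0)/0.6132 = 80.77 mg/L.

80.8 mg/L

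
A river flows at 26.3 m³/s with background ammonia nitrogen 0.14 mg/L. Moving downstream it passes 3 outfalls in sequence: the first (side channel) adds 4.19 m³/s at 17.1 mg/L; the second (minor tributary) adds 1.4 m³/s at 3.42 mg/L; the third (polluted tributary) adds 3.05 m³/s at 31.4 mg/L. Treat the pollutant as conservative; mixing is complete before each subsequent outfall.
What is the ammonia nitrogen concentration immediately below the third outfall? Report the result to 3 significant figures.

Outfall 1: combined Q = 30.49 m³/s; C = (26.30·0.1400 + 4.190·17.10)/30.49 = 2.471 mg/L.
Outfall 2: combined Q = 31.89 m³/s; C = (30.49·2.471 + 1.400·3.420)/31.89 = 2.512 mg/L.
Outfall 3: combined Q = 34.94 m³/s; C = (31.89·2.512 + 3.050·31.40)/34.94 = 5.034 mg/L.

5.03 mg/L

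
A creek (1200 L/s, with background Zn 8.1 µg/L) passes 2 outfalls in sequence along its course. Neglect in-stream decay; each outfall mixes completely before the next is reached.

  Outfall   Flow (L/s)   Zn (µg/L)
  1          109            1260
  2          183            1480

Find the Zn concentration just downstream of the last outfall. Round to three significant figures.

Below outfall 1: Q → 1309 L/s, C = (1200·8.100 + 109.0·1260)/1309 = 112.3 µg/L.
Below outfall 2: Q → 1492 L/s, C = (1309·112.3 + 183.0·1480)/1492 = 280.1 µg/L.

280 µg/L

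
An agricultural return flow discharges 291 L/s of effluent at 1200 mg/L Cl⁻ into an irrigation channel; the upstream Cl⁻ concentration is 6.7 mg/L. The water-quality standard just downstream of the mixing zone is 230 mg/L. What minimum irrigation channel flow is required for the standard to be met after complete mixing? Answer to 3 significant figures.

1260 L/s

Set C_mix = 230: (Q·6.700 + 291.0·1200) / (Q + 291.0) = 230
→ Q = 291.0·(1200 − 230)/(230 − 6.700) = 1264 L/s.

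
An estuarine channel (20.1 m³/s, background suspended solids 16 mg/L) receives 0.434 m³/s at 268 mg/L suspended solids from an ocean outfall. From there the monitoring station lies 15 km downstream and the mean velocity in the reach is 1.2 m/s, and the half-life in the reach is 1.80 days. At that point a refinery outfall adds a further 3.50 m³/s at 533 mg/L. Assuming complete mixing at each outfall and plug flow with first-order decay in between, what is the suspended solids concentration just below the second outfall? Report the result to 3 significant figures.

Conservation of mass: C = (20.10·16.00 + 0.4340·268.0) / 20.53 = 437.9/20.53 = 21.33 mg/L; combined flow 20.53 m³/s.
Travel time t = 15·1000 / 1.2 = 12500 s = 3.472 h.
Half-life 1.80 d → k = ln 2 / 1.80 = 0.3851 d⁻¹.
After decay, C = 21.33 × e^(−kt) = 21.33 × 0.9458 = 20.17 mg/L.
Second outfall: C = (20.53·20.17 + 3.500·533.0)/24.03 = 94.85 mg/L.

94.9 mg/L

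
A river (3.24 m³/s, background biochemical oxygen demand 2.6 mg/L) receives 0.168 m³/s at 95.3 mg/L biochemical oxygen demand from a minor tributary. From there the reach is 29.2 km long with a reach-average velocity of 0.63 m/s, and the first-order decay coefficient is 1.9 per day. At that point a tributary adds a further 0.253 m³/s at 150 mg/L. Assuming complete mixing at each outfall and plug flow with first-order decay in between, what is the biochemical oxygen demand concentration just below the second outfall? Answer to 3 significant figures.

Conservation of mass: C = (3.240·2.600 + 0.1680·95.30) / 3.408 = 24.43/3.408 = 7.170 mg/L; combined flow 3.408 m³/s.
Travel time t = 29.2·1000 / 0.63 = 46350 s = 12.87 h.
Decay over the reach: 7.170·exp(−kt) = 7.170·0.3609 = 2.587 mg/L.
At the second outfall, C = (3.408·2.587 + 0.2530·150.0) / (3.408 + 0.2530) = 12.77 mg/L.

12.8 mg/L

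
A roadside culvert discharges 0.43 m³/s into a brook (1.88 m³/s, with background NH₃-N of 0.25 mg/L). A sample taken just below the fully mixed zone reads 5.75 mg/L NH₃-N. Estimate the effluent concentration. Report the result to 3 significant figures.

29.8 mg/L

Mass balance: 1.880·0.2500 + 0.4300·Cₑ = 2.310·5.750
→ Cₑ = (2.310·5.750 − 1.880·0.2500) / 0.4300 = 29.80 mg/L.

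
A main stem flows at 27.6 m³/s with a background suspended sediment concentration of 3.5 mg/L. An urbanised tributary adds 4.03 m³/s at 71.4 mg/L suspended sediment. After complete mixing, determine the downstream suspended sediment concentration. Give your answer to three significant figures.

12.2 mg/L

Mixed concentration C = ΣQC/ΣQ = (27.60·3.500 + 4.030·71.40) / 31.63 = 384.3/31.63 = 12.15 mg/L.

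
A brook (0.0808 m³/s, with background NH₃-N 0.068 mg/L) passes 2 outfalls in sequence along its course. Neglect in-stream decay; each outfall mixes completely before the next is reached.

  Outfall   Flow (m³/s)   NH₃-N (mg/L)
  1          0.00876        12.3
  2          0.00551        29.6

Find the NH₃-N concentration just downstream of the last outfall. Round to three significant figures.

Below outfall 1: Q → 0.08956 m³/s, C = (0.08080·0.06800 + 0.008760·12.30)/0.08956 = 1.264 mg/L.
Below outfall 2: Q → 0.09507 m³/s, C = (0.08956·1.264 + 0.005510·29.60)/0.09507 = 2.907 mg/L.

2.91 mg/L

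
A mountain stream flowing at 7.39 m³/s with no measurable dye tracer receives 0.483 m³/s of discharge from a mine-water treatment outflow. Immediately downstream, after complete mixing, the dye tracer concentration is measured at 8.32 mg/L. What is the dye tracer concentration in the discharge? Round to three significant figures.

136 mg/L

Mass balance: 7.390·0 + 0.4830·Cₑ = 7.873·8.320
→ Cₑ = (7.873·8.320 − 7.390·0) / 0.4830 = 135.6 mg/L.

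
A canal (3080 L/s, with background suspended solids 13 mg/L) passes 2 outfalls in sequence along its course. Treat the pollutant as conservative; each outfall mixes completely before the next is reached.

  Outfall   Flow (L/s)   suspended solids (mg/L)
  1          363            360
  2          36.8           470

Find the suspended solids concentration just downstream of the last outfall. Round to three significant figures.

Below outfall 1: Q → 3443 L/s, C = (3080·13.00 + 363.0·360.0)/3443 = 49.58 mg/L.
Below outfall 2: Q → 3480 L/s, C = (3443·49.58 + 36.80·470.0)/3480 = 54.03 mg/L.

54.0 mg/L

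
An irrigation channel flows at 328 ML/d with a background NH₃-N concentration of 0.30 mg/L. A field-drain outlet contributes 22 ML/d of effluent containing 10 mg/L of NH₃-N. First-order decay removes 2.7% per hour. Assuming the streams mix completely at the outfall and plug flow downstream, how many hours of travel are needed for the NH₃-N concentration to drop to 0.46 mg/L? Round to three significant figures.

24.9 h

Mixed concentration C = ΣQC/ΣQ = (328.0·0.3000 + 22.00·10.00) / 350.0 = 318.4/350.0 = 0.9097 mg/L.
2.7%/h lost → k = −ln(1 − 0.027) = 0.02737 h⁻¹.
0.9097·exp(−k·t) = 0.46 → t = ln(0.9097/0.46)/k = 89690 s = 24.91 h.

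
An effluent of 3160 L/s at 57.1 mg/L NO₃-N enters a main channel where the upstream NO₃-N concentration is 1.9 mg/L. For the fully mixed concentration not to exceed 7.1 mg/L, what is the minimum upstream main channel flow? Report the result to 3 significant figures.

Set C_mix = 7.1: (Q·1.900 + 3160·57.10) / (Q + 3160) = 7.1
→ Q = 3160·(57.10 − 7.1)/(7.1 − 1.900) = 30380 L/s.

30400 L/s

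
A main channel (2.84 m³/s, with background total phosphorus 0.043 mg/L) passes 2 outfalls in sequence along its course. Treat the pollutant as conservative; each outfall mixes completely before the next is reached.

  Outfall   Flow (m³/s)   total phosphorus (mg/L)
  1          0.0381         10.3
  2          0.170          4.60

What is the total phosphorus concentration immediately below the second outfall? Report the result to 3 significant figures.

0.425 mg/L

After outfall 1: Q = 2.840 + 0.03810 = 2.878 m³/s; C = (2.840·0.04300 + 0.03810·10.30)/2.878 = 0.1788 mg/L.
After outfall 2: Q = 2.878 + 0.1700 = 3.048 m³/s; C = (2.878·0.1788 + 0.1700·4.600)/3.048 = 0.4254 mg/L.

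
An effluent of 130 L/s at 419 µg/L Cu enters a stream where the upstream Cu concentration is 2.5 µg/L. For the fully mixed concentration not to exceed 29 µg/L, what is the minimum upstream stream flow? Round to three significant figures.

1910 L/s

Set C_mix = 29: (Q·2.500 + 130.0·419.0) / (Q + 130.0) = 29
→ Q = 130.0·(419.0 − 29)/(29 − 2.500) = 1913 L/s.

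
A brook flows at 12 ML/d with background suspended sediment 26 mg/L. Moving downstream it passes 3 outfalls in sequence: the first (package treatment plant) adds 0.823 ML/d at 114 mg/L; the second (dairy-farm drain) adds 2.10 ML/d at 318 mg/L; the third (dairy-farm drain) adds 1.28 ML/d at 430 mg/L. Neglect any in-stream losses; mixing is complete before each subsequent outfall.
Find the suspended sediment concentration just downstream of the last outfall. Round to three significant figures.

100 mg/L

After outfall 1: Q = 12.00 + 0.8230 = 12.82 ML/d; C = (12.00·26.00 + 0.8230·114.0)/12.82 = 31.65 mg/L.
After outfall 2: Q = 12.82 + 2.100 = 14.92 ML/d; C = (12.82·31.65 + 2.100·318.0)/14.92 = 71.94 mg/L.
After outfall 3: Q = 14.92 + 1.280 = 16.20 ML/d; C = (14.92·71.94 + 1.280·430.0)/16.20 = 100.2 mg/L.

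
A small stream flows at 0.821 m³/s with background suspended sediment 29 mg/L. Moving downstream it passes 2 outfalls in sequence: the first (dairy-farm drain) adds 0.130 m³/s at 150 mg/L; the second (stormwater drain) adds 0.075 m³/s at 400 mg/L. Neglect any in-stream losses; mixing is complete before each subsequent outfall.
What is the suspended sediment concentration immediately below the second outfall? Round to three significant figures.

Outfall 1: combined Q = 0.9510 m³/s; C = (0.8210·29.00 + 0.1300·150.0)/0.9510 = 45.54 mg/L.
Outfall 2: combined Q = 1.026 m³/s; C = (0.9510·45.54 + 0.07500·400.0)/1.026 = 71.45 mg/L.

71.5 mg/L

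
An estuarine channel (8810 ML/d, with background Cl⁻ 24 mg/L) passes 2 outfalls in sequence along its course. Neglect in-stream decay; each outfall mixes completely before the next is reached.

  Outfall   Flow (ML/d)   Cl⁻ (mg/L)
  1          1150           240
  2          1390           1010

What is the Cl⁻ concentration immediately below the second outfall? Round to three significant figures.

167 mg/L

Outfall 1: combined Q = 9960 ML/d; C = (8810·24.00 + 1150·240.0)/9960 = 48.94 mg/L.
Outfall 2: combined Q = 11350 ML/d; C = (9960·48.94 + 1390·1010)/11350 = 166.6 mg/L.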